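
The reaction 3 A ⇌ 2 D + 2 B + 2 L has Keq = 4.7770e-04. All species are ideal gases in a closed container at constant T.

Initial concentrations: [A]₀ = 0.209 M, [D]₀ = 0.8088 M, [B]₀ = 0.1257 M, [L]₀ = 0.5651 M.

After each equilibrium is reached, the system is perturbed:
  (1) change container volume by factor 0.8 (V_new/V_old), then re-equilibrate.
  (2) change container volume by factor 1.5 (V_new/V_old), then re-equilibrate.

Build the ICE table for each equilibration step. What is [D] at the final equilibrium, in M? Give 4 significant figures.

Q₀ = 0.3615 vs Keq = 4.7770e-04 ⇒ Q>K, reverse
Step 1:
                    A           D           B           L
  Initial       0.209      0.8088      0.1257      0.5651
  Change        0.165       -0.11       -0.11       -0.11
  Equil         0.374      0.6988     0.01572      0.4551
  solve Keq expr → x = -0.05499; check Q = 4.7770e-04
Then change container volume by factor 0.8 (V_new/V_old).
Step 2:
                    A           D           B           L
  Initial      0.4675      0.8735     0.01965      0.5689
  Change     0.007551   -0.005034   -0.005034   -0.005034
  Equil         0.475      0.8685     0.01461      0.5639
  solve Keq expr → x = -0.002517; check Q = 4.7770e-04
Then change container volume by factor 1.5 (V_new/V_old).
Step 3:
                    A           D           B           L
  Initial      0.3167       0.579    0.009741      0.3759
  Change      -0.0102      0.0068      0.0068      0.0068
  Equil        0.3065      0.5858     0.01654      0.3827
  solve Keq expr → x = 0.0034; check Q = 4.7770e-04

[D]_eq = 0.5858 M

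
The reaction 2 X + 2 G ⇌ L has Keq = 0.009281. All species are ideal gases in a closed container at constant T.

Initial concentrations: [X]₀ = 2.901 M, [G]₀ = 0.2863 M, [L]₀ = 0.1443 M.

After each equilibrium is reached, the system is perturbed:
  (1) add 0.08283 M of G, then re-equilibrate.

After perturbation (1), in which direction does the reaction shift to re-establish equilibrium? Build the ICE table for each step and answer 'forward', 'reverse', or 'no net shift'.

Q₀ = 0.2092 vs Keq = 0.009281 ⇒ Q>K, reverse
Step 1:
                    X           G           L
  Initial       2.901      0.2863      0.1443
  Change       0.2383      0.2383     -0.1191
  Equil         3.139      0.5246     0.02517
  solve Keq expr → x = -0.1191; check Q = 0.009281
Then add 0.08283 M of G.
Step 2:
                    X           G           L
  Initial       3.139      0.6074     0.02517
  Change      -0.0136     -0.0136    0.006802
  Equil         3.126      0.5938     0.03197
  solve Keq expr → x = 0.006802; check Q = 0.009281

Direction: forward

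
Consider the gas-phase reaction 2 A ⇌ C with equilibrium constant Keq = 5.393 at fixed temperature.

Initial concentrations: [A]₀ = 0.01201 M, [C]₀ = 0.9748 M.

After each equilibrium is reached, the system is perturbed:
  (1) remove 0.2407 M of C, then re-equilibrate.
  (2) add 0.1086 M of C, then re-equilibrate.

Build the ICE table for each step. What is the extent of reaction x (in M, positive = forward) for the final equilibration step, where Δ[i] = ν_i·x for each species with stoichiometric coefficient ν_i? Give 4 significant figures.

x = -0.01303 M

Q₀ = 6758 vs Keq = 5.393 ⇒ Q>K, reverse
Step 1:
                   A          C
  I          0.01201     0.9748
  C           0.3706    -0.1853
  E           0.3826     0.7895
  solve Keq expr → x = -0.1853; check Q = 5.393
Then remove 0.2407 M of C.
Step 2:
                   A          C
  I           0.3826     0.5488
  C         -0.05563    0.02781
  E            0.327     0.5766
  solve Keq expr → x = 0.02781; check Q = 5.393
Then add 0.1086 M of C.
Step 3:
                   A          C
  I            0.327     0.6852
  C          0.02606   -0.01303
  E            0.353     0.6722
  solve Keq expr → x = -0.01303; check Q = 5.393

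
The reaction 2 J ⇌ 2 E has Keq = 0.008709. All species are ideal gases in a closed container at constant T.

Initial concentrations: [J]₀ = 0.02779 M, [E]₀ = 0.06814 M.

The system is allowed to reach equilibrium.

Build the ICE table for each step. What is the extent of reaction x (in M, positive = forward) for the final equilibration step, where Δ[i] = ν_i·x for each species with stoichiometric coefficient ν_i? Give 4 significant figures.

x = -0.02998 M

Q₀ = 6.012 vs Keq = 0.008709 ⇒ Q>K, reverse
Step 1:
                    J           E
  Initial     0.02779     0.06814
  Change      0.05995    -0.05995
  Equil       0.08774    0.008188
  solve Keq expr → x = -0.02998; check Q = 0.008709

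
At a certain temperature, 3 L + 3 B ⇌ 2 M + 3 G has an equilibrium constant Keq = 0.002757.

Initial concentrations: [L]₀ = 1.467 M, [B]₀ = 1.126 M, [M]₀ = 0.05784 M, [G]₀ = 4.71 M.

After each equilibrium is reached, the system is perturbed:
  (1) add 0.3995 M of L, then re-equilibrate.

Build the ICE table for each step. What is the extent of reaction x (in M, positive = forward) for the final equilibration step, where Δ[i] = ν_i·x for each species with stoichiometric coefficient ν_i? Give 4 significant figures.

x = 0.002534 M

Q₀ = 0.07756 vs Keq = 0.002757 ⇒ Q>K, reverse
Step 1:
                   L          B          M          G
  init         1.467      1.126    0.05784       4.71
  Δ          0.06726    0.06726   -0.04484   -0.06726
  eq           1.534      1.193      0.013      4.643
  solve Keq expr → x = -0.02242; check Q = 0.002757
Then add 0.3995 M of L.
Step 2:
                   L          B          M          G
  init         1.934      1.193      0.013      4.643
  Δ        -0.007603  -0.007603   0.005068   0.007603
  eq           1.926      1.186    0.01807       4.65
  solve Keq expr → x = 0.002534; check Q = 0.002757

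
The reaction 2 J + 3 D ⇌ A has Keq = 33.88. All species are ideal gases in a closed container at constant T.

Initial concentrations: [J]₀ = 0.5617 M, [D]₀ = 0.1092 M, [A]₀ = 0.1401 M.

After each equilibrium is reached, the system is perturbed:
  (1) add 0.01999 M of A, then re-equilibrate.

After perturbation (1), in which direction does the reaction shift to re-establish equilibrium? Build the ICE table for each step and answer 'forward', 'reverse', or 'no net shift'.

Q₀ = 341 vs Keq = 33.88 ⇒ Q>K, reverse
Step 1:
                   J          D          A
  init        0.5617     0.1092     0.1401
  Δ          0.06204    0.09307   -0.03102
  eq          0.6237     0.2023     0.1091
  solve Keq expr → x = -0.03102; check Q = 33.88
Then add 0.01999 M of A.
Step 2:
                   J          D          A
  init        0.6237     0.2023     0.1291
  Δ         0.005825   0.008737  -0.002912
  eq          0.6296      0.211     0.1262
  solve Keq expr → x = -0.002912; check Q = 33.88

Direction: reverse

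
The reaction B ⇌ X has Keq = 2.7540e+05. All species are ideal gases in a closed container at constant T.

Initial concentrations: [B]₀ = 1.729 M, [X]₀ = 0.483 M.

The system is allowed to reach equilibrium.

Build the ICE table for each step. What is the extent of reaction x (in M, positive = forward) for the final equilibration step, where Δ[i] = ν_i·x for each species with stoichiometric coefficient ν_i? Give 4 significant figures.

x = 1.729 M

Q₀ = 0.2794 vs Keq = 2.7540e+05 ⇒ Q<K, forward
Step 1:
                   B          X
  Initial      1.729      0.483
  Change      -1.729      1.729
  Equil   8.0319e-06      2.212
  solve Keq expr → x = 1.729; check Q = 2.7540e+05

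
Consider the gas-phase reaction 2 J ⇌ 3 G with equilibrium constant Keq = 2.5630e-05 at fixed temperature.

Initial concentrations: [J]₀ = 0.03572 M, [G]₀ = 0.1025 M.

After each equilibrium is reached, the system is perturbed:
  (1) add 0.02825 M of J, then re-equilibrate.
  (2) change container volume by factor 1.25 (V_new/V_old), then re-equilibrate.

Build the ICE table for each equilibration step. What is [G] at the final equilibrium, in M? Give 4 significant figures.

Q₀ = 0.844 vs Keq = 2.5630e-05 ⇒ Q>K, reverse
Step 1:
                    J           G
  init        0.03572      0.1025
  Δ            0.0641    -0.09616
  eq          0.09982    0.006345
  solve Keq expr → x = -0.03205; check Q = 2.5630e-05
Then add 0.02825 M of J.
Step 2:
                    J           G
  init         0.1281    0.006345
  Δ       -7.4506e-04    0.001118
  eq           0.1273    0.007462
  solve Keq expr → x = 3.7253e-04; check Q = 2.5630e-05
Then change container volume by factor 1.25 (V_new/V_old).
Step 3:
                    J           G
  init         0.1019     0.00597
  Δ       -2.9892e-04  4.4838e-04
  eq           0.1016    0.006418
  solve Keq expr → x = 1.4946e-04; check Q = 2.5630e-05

[G]_eq = 0.006418 M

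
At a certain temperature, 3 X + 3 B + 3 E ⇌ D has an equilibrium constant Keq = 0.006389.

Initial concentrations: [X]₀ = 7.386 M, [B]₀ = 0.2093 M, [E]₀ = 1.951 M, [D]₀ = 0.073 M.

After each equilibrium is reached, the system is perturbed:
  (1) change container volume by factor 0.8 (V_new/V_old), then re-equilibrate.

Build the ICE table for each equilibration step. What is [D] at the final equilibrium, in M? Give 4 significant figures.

[D]_eq = 0.1346 M

Q₀ = 0.002661 vs Keq = 0.006389 ⇒ Q<K, forward
Step 1:
                    X           B           E           D
  I             7.386      0.2093       1.951       0.073
  C          -0.03972    -0.03972    -0.03972     0.01324
  E             7.346      0.1696       1.911     0.08624
  solve Keq expr → x = 0.01324; check Q = 0.006389
Then change container volume by factor 0.8 (V_new/V_old).
Step 2:
                    X           B           E           D
  I             9.183       0.212       2.389      0.1078
  C          -0.08052    -0.08052    -0.08052     0.02684
  E             9.102      0.1314       2.309      0.1346
  solve Keq expr → x = 0.02684; check Q = 0.006389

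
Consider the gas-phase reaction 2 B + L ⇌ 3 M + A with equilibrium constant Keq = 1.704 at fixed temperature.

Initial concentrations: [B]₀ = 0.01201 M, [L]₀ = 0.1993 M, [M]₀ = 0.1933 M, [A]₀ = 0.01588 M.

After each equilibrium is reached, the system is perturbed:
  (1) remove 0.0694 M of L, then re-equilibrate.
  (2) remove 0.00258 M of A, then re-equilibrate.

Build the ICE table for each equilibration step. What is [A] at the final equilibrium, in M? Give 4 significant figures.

Q₀ = 3.99 vs Keq = 1.704 ⇒ Q>K, reverse
Step 1:
                    B           L           M           A
  I           0.01201      0.1993      0.1933     0.01588
  C          0.004196    0.002098   -0.006294   -0.002098
  E           0.01621      0.2014       0.187     0.01378
  solve Keq expr → x = -0.002098; check Q = 1.704
Then remove 0.0694 M of L.
Step 2:
                    B           L           M           A
  I           0.01621       0.132       0.187     0.01378
  C          0.002331    0.001165   -0.003496   -0.001165
  E           0.01854      0.1332      0.1835     0.01262
  solve Keq expr → x = -0.001165; check Q = 1.704
Then remove 0.00258 M of A.
Step 3:
                    B           L           M           A
  I           0.01854      0.1332      0.1835     0.01004
  C         -0.001216 -6.0803e-04    0.001824  6.0803e-04
  E           0.01732      0.1326      0.1853     0.01064
  solve Keq expr → x = 6.0803e-04; check Q = 1.704

[A]_eq = 0.01064 M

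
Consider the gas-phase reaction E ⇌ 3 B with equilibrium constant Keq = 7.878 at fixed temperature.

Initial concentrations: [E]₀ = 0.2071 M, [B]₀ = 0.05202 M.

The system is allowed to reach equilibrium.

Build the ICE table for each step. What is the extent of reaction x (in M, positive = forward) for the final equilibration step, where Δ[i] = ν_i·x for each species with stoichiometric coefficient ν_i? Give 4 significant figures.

x = 0.1805 M

Q₀ = 6.7972e-04 vs Keq = 7.878 ⇒ Q<K, forward
Step 1:
                   E          B
  init        0.2071    0.05202
  Δ          -0.1805     0.5416
  eq         0.02656     0.5936
  solve Keq expr → x = 0.1805; check Q = 7.878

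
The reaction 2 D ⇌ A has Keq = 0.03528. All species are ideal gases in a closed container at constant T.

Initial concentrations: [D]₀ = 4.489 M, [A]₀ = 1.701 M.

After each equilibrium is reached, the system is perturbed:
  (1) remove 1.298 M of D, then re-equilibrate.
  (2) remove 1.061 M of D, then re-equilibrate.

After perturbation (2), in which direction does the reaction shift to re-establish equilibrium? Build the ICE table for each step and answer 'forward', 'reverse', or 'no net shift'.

Direction: reverse

Q₀ = 0.08441 vs Keq = 0.03528 ⇒ Q>K, reverse
Step 1:
                  D         A
  Initial     4.489     1.701
  Change      1.155   -0.5773
  Equil       5.644     1.124
  solve Keq expr → x = -0.5773; check Q = 0.03528
Then remove 1.298 M of D.
Step 2:
                  D         A
  Initial     4.346     1.124
  Change     0.5537   -0.2768
  Equil       4.899    0.8468
  solve Keq expr → x = -0.2768; check Q = 0.03528
Then remove 1.061 M of D.
Step 3:
                  D         A
  Initial     3.838    0.8468
  Change     0.4164   -0.2082
  Equil       4.255    0.6387
  solve Keq expr → x = -0.2082; check Q = 0.03528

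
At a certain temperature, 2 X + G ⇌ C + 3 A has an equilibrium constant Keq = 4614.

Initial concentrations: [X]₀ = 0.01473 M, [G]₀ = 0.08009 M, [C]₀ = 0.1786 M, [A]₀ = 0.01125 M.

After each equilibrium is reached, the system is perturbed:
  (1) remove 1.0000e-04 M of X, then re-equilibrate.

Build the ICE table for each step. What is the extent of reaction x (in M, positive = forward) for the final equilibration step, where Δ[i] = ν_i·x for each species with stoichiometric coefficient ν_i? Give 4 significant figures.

x = -4.9490e-05 M

Q₀ = 0.01463 vs Keq = 4614 ⇒ Q<K, forward
Step 1:
                    X           G           C           A
  Initial     0.01473     0.08009      0.1786     0.01125
  Change     -0.01459   -0.007294    0.007294     0.02188
  Equil    1.4188e-04      0.0728      0.1859     0.03313
  solve Keq expr → x = 0.007294; check Q = 4614
Then remove 1.0000e-04 M of X.
Step 2:
                    X           G           C           A
  Initial  4.1878e-05      0.0728      0.1859     0.03313
  Change   9.8981e-05  4.9490e-05 -4.9490e-05 -1.4847e-04
  Equil    1.4086e-04     0.07285      0.1858     0.03298
  solve Keq expr → x = -4.9490e-05; check Q = 4614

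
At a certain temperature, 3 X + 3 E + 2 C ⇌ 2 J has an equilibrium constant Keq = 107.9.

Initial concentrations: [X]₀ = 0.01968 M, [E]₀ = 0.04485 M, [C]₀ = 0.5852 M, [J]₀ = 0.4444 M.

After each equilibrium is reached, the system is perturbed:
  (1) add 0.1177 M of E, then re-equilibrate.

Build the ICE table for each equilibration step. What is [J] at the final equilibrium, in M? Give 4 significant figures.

Q₀ = 8.3864e+08 vs Keq = 107.9 ⇒ Q>K, reverse
Step 1:
                   X          E          C          J
  Initial    0.01968    0.04485     0.5852     0.4444
  Change      0.2844     0.2844     0.1896    -0.1896
  Equil        0.304     0.3292     0.7748     0.2548
  solve Keq expr → x = -0.09478; check Q = 107.9
Then add 0.1177 M of E.
Step 2:
                   X          E          C          J
  Initial      0.304     0.4469     0.7748     0.2548
  Change    -0.03775   -0.03775   -0.02517    0.02517
  Equil       0.2663     0.4091     0.7496       0.28
  solve Keq expr → x = 0.01258; check Q = 107.9

[J]_eq = 0.28 M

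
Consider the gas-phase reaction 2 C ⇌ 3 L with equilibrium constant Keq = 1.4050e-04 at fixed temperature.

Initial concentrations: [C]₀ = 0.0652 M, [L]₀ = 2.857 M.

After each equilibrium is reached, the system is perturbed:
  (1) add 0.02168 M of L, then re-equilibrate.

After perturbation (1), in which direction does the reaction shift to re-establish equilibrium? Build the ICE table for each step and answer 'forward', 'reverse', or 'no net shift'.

Direction: reverse

Q₀ = 5486 vs Keq = 1.4050e-04 ⇒ Q>K, reverse
Step 1:
                    C           L
  I            0.0652       2.857
  C             1.851      -2.777
  E             1.916     0.08021
  solve Keq expr → x = -0.9256; check Q = 1.4050e-04
Then add 0.02168 M of L.
Step 2:
                    C           L
  I             1.916      0.1019
  C           0.01419    -0.02128
  E             1.931      0.0806
  solve Keq expr → x = -0.007095; check Q = 1.4050e-04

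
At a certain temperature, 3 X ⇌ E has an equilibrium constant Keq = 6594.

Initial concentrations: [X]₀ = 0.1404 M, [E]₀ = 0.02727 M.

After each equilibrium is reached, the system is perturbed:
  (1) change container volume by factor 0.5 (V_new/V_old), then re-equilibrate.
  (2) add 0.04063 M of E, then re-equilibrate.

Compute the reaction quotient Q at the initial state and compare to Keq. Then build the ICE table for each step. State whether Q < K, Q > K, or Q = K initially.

Q₀ = 9.853 vs Keq = 6594 ⇒ Q<K, forward
Step 1:
                   X          E
  Initial     0.1404    0.02727
  Change     -0.1188    0.03959
  Equil      0.02164    0.06686
  solve Keq expr → x = 0.03959; check Q = 6594
Then change container volume by factor 0.5 (V_new/V_old).
Step 2:
                   X          E
  Initial    0.04329     0.1337
  Change    -0.01567   0.005222
  Equil      0.02762     0.1389
  solve Keq expr → x = 0.005222; check Q = 6594
Then add 0.04063 M of E.
Step 3:
                   X          E
  Initial    0.02762     0.1796
  Change    0.002421 -8.0686e-04
  Equil      0.03004     0.1788
  solve Keq expr → x = -8.0686e-04; check Q = 6594

Q₀ = 9.853; Q < K (proceeds forward)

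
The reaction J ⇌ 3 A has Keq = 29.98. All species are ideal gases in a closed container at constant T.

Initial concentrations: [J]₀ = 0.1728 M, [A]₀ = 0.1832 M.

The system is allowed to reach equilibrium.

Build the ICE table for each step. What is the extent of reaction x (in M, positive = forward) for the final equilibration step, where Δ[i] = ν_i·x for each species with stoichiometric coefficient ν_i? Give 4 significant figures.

Q₀ = 0.03558 vs Keq = 29.98 ⇒ Q<K, forward
Step 1:
                  J         A
  init       0.1728    0.1832
  Δ         -0.1627    0.4881
  eq        0.01009    0.6713
  solve Keq expr → x = 0.1627; check Q = 29.98

x = 0.1627 M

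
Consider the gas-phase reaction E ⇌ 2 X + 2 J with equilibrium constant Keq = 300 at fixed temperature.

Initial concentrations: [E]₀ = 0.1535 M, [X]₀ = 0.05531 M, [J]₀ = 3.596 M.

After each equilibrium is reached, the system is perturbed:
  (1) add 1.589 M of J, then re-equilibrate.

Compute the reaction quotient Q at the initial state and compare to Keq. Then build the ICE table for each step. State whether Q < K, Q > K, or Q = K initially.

Q₀ = 0.2577 vs Keq = 300 ⇒ Q<K, forward
Step 1:
                   E          X          J
  init        0.1535    0.05531      3.596
  Δ          -0.1473     0.2946     0.2946
  eq        0.006179       0.35      3.891
  solve Keq expr → x = 0.1473; check Q = 300
Then add 1.589 M of J.
Step 2:
                   E          X          J
  init      0.006179       0.35       5.48
  Δ         0.005302    -0.0106    -0.0106
  eq         0.01148     0.3393      5.469
  solve Keq expr → x = -0.005302; check Q = 300

Q₀ = 0.2577; Q < K (proceeds forward)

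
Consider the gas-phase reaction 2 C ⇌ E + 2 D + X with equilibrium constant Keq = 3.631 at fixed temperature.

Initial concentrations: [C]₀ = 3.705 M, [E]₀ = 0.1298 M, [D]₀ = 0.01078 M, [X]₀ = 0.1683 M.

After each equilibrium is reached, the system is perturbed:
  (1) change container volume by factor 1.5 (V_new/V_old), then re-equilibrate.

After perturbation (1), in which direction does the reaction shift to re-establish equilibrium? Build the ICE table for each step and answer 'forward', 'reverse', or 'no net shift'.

Q₀ = 1.8494e-07 vs Keq = 3.631 ⇒ Q<K, forward
Step 1:
                  C         E         D         X
  Initial     3.705    0.1298   0.01078    0.1683
  Change     -2.225     1.112     2.225     1.112
  Equil        1.48     1.242     2.236     1.281
  solve Keq expr → x = 1.112; check Q = 3.631
Then change container volume by factor 1.5 (V_new/V_old).
Step 2:
                  C         E         D         X
  Initial    0.9867    0.8282     1.491    0.8539
  Change    -0.1751   0.08755    0.1751   0.08755
  Equil      0.8116    0.9157     1.666    0.9414
  solve Keq expr → x = 0.08755; check Q = 3.631

Direction: forward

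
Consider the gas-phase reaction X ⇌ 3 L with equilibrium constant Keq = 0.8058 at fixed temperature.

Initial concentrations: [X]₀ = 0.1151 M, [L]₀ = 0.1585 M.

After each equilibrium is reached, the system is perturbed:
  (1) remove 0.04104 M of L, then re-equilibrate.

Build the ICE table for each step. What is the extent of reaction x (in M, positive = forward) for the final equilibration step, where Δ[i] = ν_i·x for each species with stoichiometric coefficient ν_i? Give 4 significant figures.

x = 0.007681 M

Q₀ = 0.03459 vs Keq = 0.8058 ⇒ Q<K, forward
Step 1:
                  X         L
  I          0.1151    0.1585
  C        -0.06301     0.189
  E         0.05209    0.3475
  solve Keq expr → x = 0.06301; check Q = 0.8058
Then remove 0.04104 M of L.
Step 2:
                  X         L
  I         0.05209    0.3065
  C       -0.007681   0.02304
  E         0.04441    0.3295
  solve Keq expr → x = 0.007681; check Q = 0.8058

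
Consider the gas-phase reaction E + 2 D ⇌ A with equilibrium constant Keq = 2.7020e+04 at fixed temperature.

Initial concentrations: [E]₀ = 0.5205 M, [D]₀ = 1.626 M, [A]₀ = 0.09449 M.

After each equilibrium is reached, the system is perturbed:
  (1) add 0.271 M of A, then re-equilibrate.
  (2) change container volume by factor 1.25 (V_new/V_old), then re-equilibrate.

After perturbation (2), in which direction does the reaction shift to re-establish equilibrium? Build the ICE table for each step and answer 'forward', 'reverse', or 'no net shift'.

Q₀ = 0.06866 vs Keq = 2.7020e+04 ⇒ Q<K, forward
Step 1:
                   E          D          A
  init        0.5205      1.626    0.09449
  Δ          -0.5204     -1.041     0.5204
  eq      6.6470e-05     0.5851     0.6149
  solve Keq expr → x = 0.5204; check Q = 2.7020e+04
Then add 0.271 M of A.
Step 2:
                   E          D          A
  init    6.6470e-05     0.5851     0.8859
  Δ       2.9271e-05 5.8543e-05 -2.9271e-05
  eq      9.5742e-05     0.5852     0.8859
  solve Keq expr → x = -2.9271e-05; check Q = 2.7020e+04
Then change container volume by factor 1.25 (V_new/V_old).
Step 3:
                   E          D          A
  init    7.6593e-05     0.4682     0.7087
  Δ       4.3032e-05 8.6065e-05 -4.3032e-05
  eq      1.1963e-04     0.4682     0.7087
  solve Keq expr → x = -4.3032e-05; check Q = 2.7020e+04

Direction: reverse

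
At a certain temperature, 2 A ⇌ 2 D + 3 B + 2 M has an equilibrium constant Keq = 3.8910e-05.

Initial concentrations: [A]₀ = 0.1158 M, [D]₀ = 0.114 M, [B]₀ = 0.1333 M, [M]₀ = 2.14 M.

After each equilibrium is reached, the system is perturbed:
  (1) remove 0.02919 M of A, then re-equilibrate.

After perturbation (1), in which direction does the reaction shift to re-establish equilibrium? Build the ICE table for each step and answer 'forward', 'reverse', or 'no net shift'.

Direction: reverse

Q₀ = 0.01051 vs Keq = 3.8910e-05 ⇒ Q>K, reverse
Step 1:
                    A           D           B           M
  Initial      0.1158       0.114      0.1333        2.14
  Change      0.05894    -0.05894    -0.08841    -0.05894
  Equil        0.1747     0.05506     0.04489       2.081
  solve Keq expr → x = -0.02947; check Q = 3.8910e-05
Then remove 0.02919 M of A.
Step 2:
                    A           D           B           M
  Initial      0.1455     0.05506     0.04489       2.081
  Change     0.002342   -0.002342   -0.003513   -0.002342
  Equil        0.1479     0.05272     0.04138       2.079
  solve Keq expr → x = -0.001171; check Q = 3.8910e-05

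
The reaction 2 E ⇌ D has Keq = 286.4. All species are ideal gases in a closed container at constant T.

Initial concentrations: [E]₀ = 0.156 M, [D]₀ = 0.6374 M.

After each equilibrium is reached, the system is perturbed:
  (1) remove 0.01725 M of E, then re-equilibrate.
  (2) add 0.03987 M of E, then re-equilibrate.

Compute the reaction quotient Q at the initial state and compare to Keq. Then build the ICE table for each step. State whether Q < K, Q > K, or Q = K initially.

Q₀ = 26.19 vs Keq = 286.4 ⇒ Q<K, forward
Step 1:
                  E         D
  init        0.156    0.6374
  Δ         -0.1069   0.05344
  eq        0.04911    0.6908
  solve Keq expr → x = 0.05344; check Q = 286.4
Then remove 0.01725 M of E.
Step 2:
                  E         D
  init      0.03186    0.6908
  Δ         0.01695 -0.008474
  eq        0.04881    0.6824
  solve Keq expr → x = -0.008474; check Q = 286.4
Then add 0.03987 M of E.
Step 3:
                  E         D
  init      0.08868    0.6824
  Δ        -0.03917   0.01959
  eq        0.04951     0.702
  solve Keq expr → x = 0.01959; check Q = 286.4

Q₀ = 26.19; Q < K (proceeds forward)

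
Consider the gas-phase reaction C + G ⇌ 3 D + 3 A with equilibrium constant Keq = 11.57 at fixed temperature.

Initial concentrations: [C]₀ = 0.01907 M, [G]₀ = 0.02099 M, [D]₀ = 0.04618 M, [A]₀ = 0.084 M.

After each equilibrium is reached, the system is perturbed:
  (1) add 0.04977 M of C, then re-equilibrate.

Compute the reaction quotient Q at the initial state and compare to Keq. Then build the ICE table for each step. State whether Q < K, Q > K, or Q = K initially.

Q₀ = 1.4583e-04; Q < K (proceeds forward)

Q₀ = 1.4583e-04 vs Keq = 11.57 ⇒ Q<K, forward
Step 1:
                    C           G           D           A
  Initial     0.01907     0.02099     0.04618       0.084
  Change     -0.01894    -0.01894     0.05682     0.05682
  Equil    1.2875e-04    0.002049       0.103      0.1408
  solve Keq expr → x = 0.01894; check Q = 11.57
Then add 0.04977 M of C.
Step 2:
                    C           G           D           A
  Initial      0.0499    0.002049       0.103      0.1408
  Change    -0.002041   -0.002041    0.006124    0.006124
  Equil       0.04786  7.4475e-06      0.1091      0.1469
  solve Keq expr → x = 0.002041; check Q = 11.57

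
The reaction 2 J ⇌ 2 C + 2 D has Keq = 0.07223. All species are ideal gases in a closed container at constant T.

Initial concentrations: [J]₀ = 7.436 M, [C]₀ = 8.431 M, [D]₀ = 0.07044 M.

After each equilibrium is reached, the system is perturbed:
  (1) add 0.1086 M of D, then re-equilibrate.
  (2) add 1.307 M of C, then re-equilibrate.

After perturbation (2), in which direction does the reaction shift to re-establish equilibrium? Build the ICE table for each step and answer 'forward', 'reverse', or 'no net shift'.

Direction: reverse

Q₀ = 0.006378 vs Keq = 0.07223 ⇒ Q<K, forward
Step 1:
                  J         C         D
  I           7.436     8.431   0.07044
  C         -0.1573    0.1573    0.1573
  E           7.279     8.588    0.2278
  solve Keq expr → x = 0.07867; check Q = 0.07223
Then add 0.1086 M of D.
Step 2:
                  J         C         D
  I           7.279     8.588    0.3364
  C          0.1026   -0.1026   -0.1026
  E           7.381     8.486    0.2338
  solve Keq expr → x = -0.0513; check Q = 0.07223
Then add 1.307 M of C.
Step 3:
                  J         C         D
  I           7.381     9.793    0.2338
  C         0.02976  -0.02976  -0.02976
  E           7.411     9.763     0.204
  solve Keq expr → x = -0.01488; check Q = 0.07223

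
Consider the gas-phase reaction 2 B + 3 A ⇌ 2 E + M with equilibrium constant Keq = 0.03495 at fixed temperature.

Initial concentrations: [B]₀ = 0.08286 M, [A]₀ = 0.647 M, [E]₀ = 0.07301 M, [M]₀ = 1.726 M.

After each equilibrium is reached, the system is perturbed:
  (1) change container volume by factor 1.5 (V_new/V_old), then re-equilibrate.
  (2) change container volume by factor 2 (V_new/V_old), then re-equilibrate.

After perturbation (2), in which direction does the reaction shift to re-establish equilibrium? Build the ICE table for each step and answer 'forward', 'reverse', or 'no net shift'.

Q₀ = 4.948 vs Keq = 0.03495 ⇒ Q>K, reverse
Step 1:
                  B         A         E         M
  Initial   0.08286     0.647   0.07301     1.726
  Change    0.06003   0.09005  -0.06003  -0.03002
  Equil      0.1429     0.737   0.01298     1.696
  solve Keq expr → x = -0.03002; check Q = 0.03495
Then change container volume by factor 1.5 (V_new/V_old).
Step 2:
                  B         A         E         M
  Initial   0.09526    0.4914  0.008653     1.131
  Change   0.002648  0.003973 -0.002648 -0.001324
  Equil     0.09791    0.4953  0.006005     1.129
  solve Keq expr → x = -0.001324; check Q = 0.03495
Then change container volume by factor 2 (V_new/V_old).
Step 3:
                  B         A         E         M
  Initial   0.04895    0.2477  0.003002    0.5647
  Change   0.001436  0.002154 -0.001436 -7.1796e-04
  Equil     0.05039    0.2498  0.001566    0.5639
  solve Keq expr → x = -7.1796e-04; check Q = 0.03495

Direction: reverse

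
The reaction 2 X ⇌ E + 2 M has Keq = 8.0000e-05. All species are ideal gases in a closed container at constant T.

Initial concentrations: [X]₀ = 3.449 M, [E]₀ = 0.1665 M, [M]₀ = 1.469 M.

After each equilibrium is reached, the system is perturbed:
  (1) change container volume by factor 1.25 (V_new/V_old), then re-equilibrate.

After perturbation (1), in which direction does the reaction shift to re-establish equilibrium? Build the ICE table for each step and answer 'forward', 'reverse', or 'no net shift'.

Direction: forward

Q₀ = 0.0302 vs Keq = 8.0000e-05 ⇒ Q>K, reverse
Step 1:
                    X           E           M
  init          3.449      0.1665       1.469
  Δ            0.3312     -0.1656     -0.3312
  eq             3.78  8.8312e-04       1.138
  solve Keq expr → x = -0.1656; check Q = 8.0000e-05
Then change container volume by factor 1.25 (V_new/V_old).
Step 2:
                    X           E           M
  init          3.024  7.0650e-04      0.9102
  Δ       -3.5148e-04  1.7574e-04  3.5148e-04
  eq            3.024  8.8224e-04      0.9106
  solve Keq expr → x = 1.7574e-04; check Q = 8.0000e-05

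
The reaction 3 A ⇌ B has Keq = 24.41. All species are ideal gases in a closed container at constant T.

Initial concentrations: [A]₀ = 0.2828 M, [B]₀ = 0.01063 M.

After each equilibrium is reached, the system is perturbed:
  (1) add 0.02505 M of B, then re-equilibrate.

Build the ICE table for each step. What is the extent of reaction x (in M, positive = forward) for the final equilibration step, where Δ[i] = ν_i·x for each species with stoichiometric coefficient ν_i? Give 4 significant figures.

x = -0.004619 M

Q₀ = 0.47 vs Keq = 24.41 ⇒ Q<K, forward
Step 1:
                  A         B
  init       0.2828   0.01063
  Δ         -0.1479    0.0493
  eq         0.1349   0.05993
  solve Keq expr → x = 0.0493; check Q = 24.41
Then add 0.02505 M of B.
Step 2:
                  A         B
  init       0.1349   0.08498
  Δ         0.01386 -0.004619
  eq         0.1488   0.08036
  solve Keq expr → x = -0.004619; check Q = 24.41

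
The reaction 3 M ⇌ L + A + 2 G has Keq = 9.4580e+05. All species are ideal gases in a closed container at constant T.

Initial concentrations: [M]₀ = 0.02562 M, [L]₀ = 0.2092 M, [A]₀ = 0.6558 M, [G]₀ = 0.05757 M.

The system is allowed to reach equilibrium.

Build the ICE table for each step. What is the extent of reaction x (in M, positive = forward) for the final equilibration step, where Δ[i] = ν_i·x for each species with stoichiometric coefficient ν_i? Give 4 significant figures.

x = 0.008226 M

Q₀ = 27.04 vs Keq = 9.4580e+05 ⇒ Q<K, forward
Step 1:
                   M          L          A          G
  Initial    0.02562     0.2092     0.6558    0.05757
  Change    -0.02468   0.008226   0.008226    0.01645
  Equil   9.4219e-04     0.2174      0.664    0.07402
  solve Keq expr → x = 0.008226; check Q = 9.4580e+05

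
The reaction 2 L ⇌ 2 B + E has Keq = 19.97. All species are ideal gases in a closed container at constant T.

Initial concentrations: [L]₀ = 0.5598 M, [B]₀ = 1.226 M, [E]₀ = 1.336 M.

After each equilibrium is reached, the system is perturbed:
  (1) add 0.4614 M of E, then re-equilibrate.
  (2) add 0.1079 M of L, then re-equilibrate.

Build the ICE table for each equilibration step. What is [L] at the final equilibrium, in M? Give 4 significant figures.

Q₀ = 6.408 vs Keq = 19.97 ⇒ Q<K, forward
Step 1:
                   L          B          E
  init        0.5598      1.226      1.336
  Δ          -0.1831     0.1831    0.09153
  eq          0.3767      1.409      1.428
  solve Keq expr → x = 0.09153; check Q = 19.97
Then add 0.4614 M of E.
Step 2:
                   L          B          E
  init        0.3767      1.409      1.889
  Δ          0.04153   -0.04153   -0.02077
  eq          0.4183      1.368      1.868
  solve Keq expr → x = -0.02077; check Q = 19.97
Then add 0.1079 M of L.
Step 3:
                   L          B          E
  init        0.5262      1.368      1.868
  Δ         -0.07906    0.07906    0.03953
  eq          0.4471      1.447      1.908
  solve Keq expr → x = 0.03953; check Q = 19.97

[L]_eq = 0.4471 M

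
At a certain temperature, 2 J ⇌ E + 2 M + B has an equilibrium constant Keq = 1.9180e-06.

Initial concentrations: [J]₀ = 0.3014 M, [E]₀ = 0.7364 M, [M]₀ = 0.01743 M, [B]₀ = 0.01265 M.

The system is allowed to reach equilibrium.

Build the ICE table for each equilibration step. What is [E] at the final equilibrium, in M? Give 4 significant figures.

Q₀ = 3.1154e-05 vs Keq = 1.9180e-06 ⇒ Q>K, reverse
Step 1:
                    J           E           M           B
  init         0.3014      0.7364     0.01743     0.01265
  Δ           0.01136    -0.00568    -0.01136    -0.00568
  eq           0.3128      0.7307    0.006069     0.00697
  solve Keq expr → x = -0.00568; check Q = 1.9180e-06

[E]_eq = 0.7307 M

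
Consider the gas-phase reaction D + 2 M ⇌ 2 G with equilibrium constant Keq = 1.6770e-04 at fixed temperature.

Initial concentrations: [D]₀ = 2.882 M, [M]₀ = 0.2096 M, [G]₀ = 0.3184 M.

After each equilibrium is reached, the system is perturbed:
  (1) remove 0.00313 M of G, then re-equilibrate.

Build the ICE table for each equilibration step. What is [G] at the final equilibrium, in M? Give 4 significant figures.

Q₀ = 0.8007 vs Keq = 1.6770e-04 ⇒ Q>K, reverse
Step 1:
                    D           M           G
  init          2.882      0.2096      0.3184
  Δ            0.1534      0.3068     -0.3068
  eq            3.035      0.5164     0.01165
  solve Keq expr → x = -0.1534; check Q = 1.6770e-04
Then remove 0.00313 M of G.
Step 2:
                    D           M           G
  init          3.035      0.5164     0.00852
  Δ         -0.001529   -0.003058    0.003058
  eq            3.034      0.5133     0.01158
  solve Keq expr → x = 0.001529; check Q = 1.6770e-04

[G]_eq = 0.01158 M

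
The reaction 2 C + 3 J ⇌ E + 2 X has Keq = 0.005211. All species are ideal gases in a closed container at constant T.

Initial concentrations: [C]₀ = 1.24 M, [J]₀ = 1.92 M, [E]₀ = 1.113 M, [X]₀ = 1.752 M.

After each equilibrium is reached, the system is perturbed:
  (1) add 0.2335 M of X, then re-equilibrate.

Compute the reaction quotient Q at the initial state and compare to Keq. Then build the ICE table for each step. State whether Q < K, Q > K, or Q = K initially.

Q₀ = 0.3139; Q > K (proceeds reverse)

Q₀ = 0.3139 vs Keq = 0.005211 ⇒ Q>K, reverse
Step 1:
                   C          J          E          X
  I             1.24       1.92      1.113      1.752
  C           0.7963      1.195    -0.3982    -0.7963
  E            2.036      3.115     0.7148     0.9557
  solve Keq expr → x = -0.3982; check Q = 0.005211
Then add 0.2335 M of X.
Step 2:
                   C          J          E          X
  I            2.036      3.115     0.7148      1.189
  C           0.0902     0.1353    -0.0451    -0.0902
  E            2.127       3.25     0.6697      1.099
  solve Keq expr → x = -0.0451; check Q = 0.005211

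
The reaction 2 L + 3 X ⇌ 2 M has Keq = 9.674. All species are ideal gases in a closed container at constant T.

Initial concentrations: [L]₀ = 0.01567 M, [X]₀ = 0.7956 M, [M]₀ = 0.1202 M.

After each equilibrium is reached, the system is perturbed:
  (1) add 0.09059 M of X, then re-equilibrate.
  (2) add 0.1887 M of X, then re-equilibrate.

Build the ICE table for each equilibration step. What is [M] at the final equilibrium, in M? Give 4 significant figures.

Q₀ = 116.8 vs Keq = 9.674 ⇒ Q>K, reverse
Step 1:
                    L           X           M
  init        0.01567      0.7956      0.1202
  Δ           0.02473     0.03709    -0.02473
  eq           0.0404      0.8327     0.09547
  solve Keq expr → x = -0.01236; check Q = 9.674
Then add 0.09059 M of X.
Step 2:
                    L           X           M
  init         0.0404      0.9233     0.09547
  Δ         -0.003995   -0.005993    0.003995
  eq           0.0364      0.9173     0.09947
  solve Keq expr → x = 0.001998; check Q = 9.674
Then add 0.1887 M of X.
Step 3:
                    L           X           M
  init         0.0364       1.106     0.09947
  Δ         -0.006663   -0.009994    0.006663
  eq          0.02974       1.096      0.1061
  solve Keq expr → x = 0.003331; check Q = 9.674

[M]_eq = 0.1061 M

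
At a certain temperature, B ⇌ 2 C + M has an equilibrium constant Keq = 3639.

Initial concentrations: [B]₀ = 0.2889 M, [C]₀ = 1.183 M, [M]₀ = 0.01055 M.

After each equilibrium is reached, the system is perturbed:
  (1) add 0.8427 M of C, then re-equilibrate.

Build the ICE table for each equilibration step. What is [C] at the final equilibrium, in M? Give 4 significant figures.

[C]_eq = 2.602 M

Q₀ = 0.05111 vs Keq = 3639 ⇒ Q<K, forward
Step 1:
                    B           C           M
  Initial      0.2889       1.183     0.01055
  Change      -0.2886      0.5773      0.2886
  Equil    2.5477e-04        1.76      0.2992
  solve Keq expr → x = 0.2886; check Q = 3639
Then add 0.8427 M of C.
Step 2:
                    B           C           M
  Initial  2.5477e-04       2.603      0.2992
  Change   3.0150e-04 -6.0299e-04 -3.0150e-04
  Equil    5.5626e-04       2.602      0.2989
  solve Keq expr → x = -3.0150e-04; check Q = 3639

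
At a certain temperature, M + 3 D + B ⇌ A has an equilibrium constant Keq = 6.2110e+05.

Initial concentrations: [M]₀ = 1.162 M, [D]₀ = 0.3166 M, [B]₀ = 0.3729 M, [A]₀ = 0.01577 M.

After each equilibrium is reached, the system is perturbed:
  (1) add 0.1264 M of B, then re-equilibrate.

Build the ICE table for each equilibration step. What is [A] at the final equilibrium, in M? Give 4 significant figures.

[A]_eq = 0.1187 M

Q₀ = 1.147 vs Keq = 6.2110e+05 ⇒ Q<K, forward
Step 1:
                    M           D           B           A
  init          1.162      0.3166      0.3729     0.01577
  Δ           -0.1026     -0.3079     -0.1026      0.1026
  eq            1.059    0.008732      0.2703      0.1184
  solve Keq expr → x = 0.1026; check Q = 6.2110e+05
Then add 0.1264 M of B.
Step 2:
                    M           D           B           A
  init          1.059    0.008732      0.3967      0.1184
  Δ       -3.4590e-04   -0.001038 -3.4590e-04  3.4590e-04
  eq            1.059    0.007694      0.3963      0.1187
  solve Keq expr → x = 3.4590e-04; check Q = 6.2110e+05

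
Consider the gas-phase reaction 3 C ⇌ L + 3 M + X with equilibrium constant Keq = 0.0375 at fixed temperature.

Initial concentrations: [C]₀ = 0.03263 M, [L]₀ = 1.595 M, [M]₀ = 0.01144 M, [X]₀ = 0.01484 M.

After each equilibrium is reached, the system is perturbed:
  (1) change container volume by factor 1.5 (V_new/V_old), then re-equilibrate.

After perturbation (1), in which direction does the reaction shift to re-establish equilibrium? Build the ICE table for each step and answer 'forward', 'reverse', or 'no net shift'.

Direction: forward

Q₀ = 0.00102 vs Keq = 0.0375 ⇒ Q<K, forward
Step 1:
                   C          L          M          X
  init       0.03263      1.595    0.01144    0.01484
  Δ         -0.01144   0.003812    0.01144   0.003812
  eq         0.02119      1.599    0.02288    0.01865
  solve Keq expr → x = 0.003812; check Q = 0.0375
Then change container volume by factor 1.5 (V_new/V_old).
Step 2:
                   C          L          M          X
  init       0.01413      1.066    0.01525    0.01243
  Δ        -0.001844 6.1477e-04   0.001844 6.1477e-04
  eq         0.01228      1.066     0.0171    0.01305
  solve Keq expr → x = 6.1477e-04; check Q = 0.0375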